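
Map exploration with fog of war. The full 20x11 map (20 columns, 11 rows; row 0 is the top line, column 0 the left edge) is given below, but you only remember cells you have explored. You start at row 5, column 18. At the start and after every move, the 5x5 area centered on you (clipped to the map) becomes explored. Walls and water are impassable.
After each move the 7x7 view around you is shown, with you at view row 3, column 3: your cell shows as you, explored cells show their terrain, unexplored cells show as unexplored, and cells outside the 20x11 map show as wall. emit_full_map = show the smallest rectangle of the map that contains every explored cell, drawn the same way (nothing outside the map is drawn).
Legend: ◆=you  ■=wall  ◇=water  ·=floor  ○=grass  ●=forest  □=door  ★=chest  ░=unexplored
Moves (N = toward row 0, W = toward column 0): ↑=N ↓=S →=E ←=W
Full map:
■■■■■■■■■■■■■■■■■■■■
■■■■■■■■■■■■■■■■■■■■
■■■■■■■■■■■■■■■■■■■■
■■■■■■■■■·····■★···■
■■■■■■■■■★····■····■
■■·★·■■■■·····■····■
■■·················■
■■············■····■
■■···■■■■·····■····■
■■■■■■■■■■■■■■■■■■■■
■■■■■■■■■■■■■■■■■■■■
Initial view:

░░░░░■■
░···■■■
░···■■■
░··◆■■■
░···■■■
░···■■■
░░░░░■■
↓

░···■■■
░···■■■
░···■■■
░··◆■■■
░···■■■
░···■■■
░░░░░■■

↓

░···■■■
░···■■■
░···■■■
░··◆■■■
░···■■■
░■■■■■■
░░░░░■■

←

░░···■■
░····■■
░····■■
░··◆·■■
░····■■
░■■■■■■
░░░░░░■

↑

░░···■■
░····■■
░····■■
░··◆·■■
░····■■
░····■■
░■■■■■■

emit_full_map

░···■
····■
····■
··◆·■
····■
····■
■■■■■

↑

░░░░░░■
░★···■■
░····■■
░··◆·■■
░····■■
░····■■
░····■■

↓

░★···■■
░····■■
░····■■
░··◆·■■
░····■■
░····■■
░■■■■■■

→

★···■■■
····■■■
····■■■
···◆■■■
····■■■
····■■■
■■■■■■■

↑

░░░░░■■
★···■■■
····■■■
···◆■■■
····■■■
····■■■
····■■■

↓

★···■■■
····■■■
····■■■
···◆■■■
····■■■
····■■■
■■■■■■■

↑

░░░░░■■
★···■■■
····■■■
···◆■■■
····■■■
····■■■
····■■■

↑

░░░░░■■
░■■■■■■
★···■■■
···◆■■■
····■■■
····■■■
····■■■

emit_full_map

░■■■■
★···■
···◆■
····■
····■
····■
····■
■■■■■

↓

░■■■■■■
★···■■■
····■■■
···◆■■■
····■■■
····■■■
····■■■


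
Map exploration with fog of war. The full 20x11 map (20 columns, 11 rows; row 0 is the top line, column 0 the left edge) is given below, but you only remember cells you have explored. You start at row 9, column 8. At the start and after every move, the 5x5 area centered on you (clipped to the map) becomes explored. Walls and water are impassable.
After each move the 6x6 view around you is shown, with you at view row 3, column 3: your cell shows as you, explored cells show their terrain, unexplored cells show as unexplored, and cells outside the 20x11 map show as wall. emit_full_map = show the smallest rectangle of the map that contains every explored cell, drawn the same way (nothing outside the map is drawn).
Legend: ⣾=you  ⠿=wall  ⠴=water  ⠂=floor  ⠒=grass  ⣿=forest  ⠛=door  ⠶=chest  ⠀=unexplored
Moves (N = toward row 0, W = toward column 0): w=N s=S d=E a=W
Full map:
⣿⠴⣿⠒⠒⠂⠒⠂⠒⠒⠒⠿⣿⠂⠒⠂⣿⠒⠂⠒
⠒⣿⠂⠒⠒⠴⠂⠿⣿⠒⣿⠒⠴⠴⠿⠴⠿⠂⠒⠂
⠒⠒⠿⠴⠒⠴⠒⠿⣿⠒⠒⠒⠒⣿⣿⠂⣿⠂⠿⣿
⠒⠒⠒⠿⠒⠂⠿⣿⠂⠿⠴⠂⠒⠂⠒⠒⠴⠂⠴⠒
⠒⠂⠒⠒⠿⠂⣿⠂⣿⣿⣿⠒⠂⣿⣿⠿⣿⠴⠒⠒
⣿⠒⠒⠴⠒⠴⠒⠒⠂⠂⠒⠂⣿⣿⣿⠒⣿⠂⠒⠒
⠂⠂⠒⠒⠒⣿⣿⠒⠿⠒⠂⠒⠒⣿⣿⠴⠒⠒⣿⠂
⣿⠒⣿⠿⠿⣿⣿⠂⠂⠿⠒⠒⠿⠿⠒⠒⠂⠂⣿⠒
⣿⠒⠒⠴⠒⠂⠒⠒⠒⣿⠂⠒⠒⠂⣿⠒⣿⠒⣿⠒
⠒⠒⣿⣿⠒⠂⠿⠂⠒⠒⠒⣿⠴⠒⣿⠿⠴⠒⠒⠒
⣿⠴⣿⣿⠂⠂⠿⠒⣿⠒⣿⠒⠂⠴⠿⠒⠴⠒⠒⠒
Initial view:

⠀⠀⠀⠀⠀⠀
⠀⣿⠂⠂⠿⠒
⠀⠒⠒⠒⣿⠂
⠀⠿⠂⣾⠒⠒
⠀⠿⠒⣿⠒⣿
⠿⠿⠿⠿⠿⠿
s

⠀⣿⠂⠂⠿⠒
⠀⠒⠒⠒⣿⠂
⠀⠿⠂⠒⠒⠒
⠀⠿⠒⣾⠒⣿
⠿⠿⠿⠿⠿⠿
⠿⠿⠿⠿⠿⠿

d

⣿⠂⠂⠿⠒⠀
⠒⠒⠒⣿⠂⠒
⠿⠂⠒⠒⠒⣿
⠿⠒⣿⣾⣿⠒
⠿⠿⠿⠿⠿⠿
⠿⠿⠿⠿⠿⠿

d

⠂⠂⠿⠒⠀⠀
⠒⠒⣿⠂⠒⠒
⠂⠒⠒⠒⣿⠴
⠒⣿⠒⣾⠒⠂
⠿⠿⠿⠿⠿⠿
⠿⠿⠿⠿⠿⠿

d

⠂⠿⠒⠀⠀⠀
⠒⣿⠂⠒⠒⠂
⠒⠒⠒⣿⠴⠒
⣿⠒⣿⣾⠂⠴
⠿⠿⠿⠿⠿⠿
⠿⠿⠿⠿⠿⠿

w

⠀⠀⠀⠀⠀⠀
⠂⠿⠒⠒⠿⠿
⠒⣿⠂⠒⠒⠂
⠒⠒⠒⣾⠴⠒
⣿⠒⣿⠒⠂⠴
⠿⠿⠿⠿⠿⠿

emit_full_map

⣿⠂⠂⠿⠒⠒⠿⠿
⠒⠒⠒⣿⠂⠒⠒⠂
⠿⠂⠒⠒⠒⣾⠴⠒
⠿⠒⣿⠒⣿⠒⠂⠴

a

⠀⠀⠀⠀⠀⠀
⠂⠂⠿⠒⠒⠿
⠒⠒⣿⠂⠒⠒
⠂⠒⠒⣾⣿⠴
⠒⣿⠒⣿⠒⠂
⠿⠿⠿⠿⠿⠿

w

⠀⠀⠀⠀⠀⠀
⠀⠿⠒⠂⠒⠒
⠂⠂⠿⠒⠒⠿
⠒⠒⣿⣾⠒⠒
⠂⠒⠒⠒⣿⠴
⠒⣿⠒⣿⠒⠂

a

⠀⠀⠀⠀⠀⠀
⠀⠒⠿⠒⠂⠒
⣿⠂⠂⠿⠒⠒
⠒⠒⠒⣾⠂⠒
⠿⠂⠒⠒⠒⣿
⠿⠒⣿⠒⣿⠒

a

⠀⠀⠀⠀⠀⠀
⠀⣿⠒⠿⠒⠂
⠀⣿⠂⠂⠿⠒
⠀⠒⠒⣾⣿⠂
⠀⠿⠂⠒⠒⠒
⠀⠿⠒⣿⠒⣿

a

⠀⠀⠀⠀⠀⠀
⠀⣿⣿⠒⠿⠒
⠀⣿⣿⠂⠂⠿
⠀⠂⠒⣾⠒⣿
⠀⠂⠿⠂⠒⠒
⠀⠂⠿⠒⣿⠒

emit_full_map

⣿⣿⠒⠿⠒⠂⠒⠒⠀
⣿⣿⠂⠂⠿⠒⠒⠿⠿
⠂⠒⣾⠒⣿⠂⠒⠒⠂
⠂⠿⠂⠒⠒⠒⣿⠴⠒
⠂⠿⠒⣿⠒⣿⠒⠂⠴

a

⠀⠀⠀⠀⠀⠀
⠀⠒⣿⣿⠒⠿
⠀⠿⣿⣿⠂⠂
⠀⠒⠂⣾⠒⠒
⠀⠒⠂⠿⠂⠒
⠀⠂⠂⠿⠒⣿

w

⠀⠀⠀⠀⠀⠀
⠀⠒⠴⠒⠒⠂
⠀⠒⣿⣿⠒⠿
⠀⠿⣿⣾⠂⠂
⠀⠒⠂⠒⠒⠒
⠀⠒⠂⠿⠂⠒

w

⠀⠀⠀⠀⠀⠀
⠀⠿⠂⣿⠂⣿
⠀⠒⠴⠒⠒⠂
⠀⠒⣿⣾⠒⠿
⠀⠿⣿⣿⠂⠂
⠀⠒⠂⠒⠒⠒

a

⠀⠀⠀⠀⠀⠀
⠀⠒⠿⠂⣿⠂
⠀⠴⠒⠴⠒⠒
⠀⠒⠒⣾⣿⠒
⠀⠿⠿⣿⣿⠂
⠀⠴⠒⠂⠒⠒

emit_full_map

⠒⠿⠂⣿⠂⣿⠀⠀⠀⠀⠀
⠴⠒⠴⠒⠒⠂⠀⠀⠀⠀⠀
⠒⠒⣾⣿⠒⠿⠒⠂⠒⠒⠀
⠿⠿⣿⣿⠂⠂⠿⠒⠒⠿⠿
⠴⠒⠂⠒⠒⠒⣿⠂⠒⠒⠂
⠀⠒⠂⠿⠂⠒⠒⠒⣿⠴⠒
⠀⠂⠂⠿⠒⣿⠒⣿⠒⠂⠴


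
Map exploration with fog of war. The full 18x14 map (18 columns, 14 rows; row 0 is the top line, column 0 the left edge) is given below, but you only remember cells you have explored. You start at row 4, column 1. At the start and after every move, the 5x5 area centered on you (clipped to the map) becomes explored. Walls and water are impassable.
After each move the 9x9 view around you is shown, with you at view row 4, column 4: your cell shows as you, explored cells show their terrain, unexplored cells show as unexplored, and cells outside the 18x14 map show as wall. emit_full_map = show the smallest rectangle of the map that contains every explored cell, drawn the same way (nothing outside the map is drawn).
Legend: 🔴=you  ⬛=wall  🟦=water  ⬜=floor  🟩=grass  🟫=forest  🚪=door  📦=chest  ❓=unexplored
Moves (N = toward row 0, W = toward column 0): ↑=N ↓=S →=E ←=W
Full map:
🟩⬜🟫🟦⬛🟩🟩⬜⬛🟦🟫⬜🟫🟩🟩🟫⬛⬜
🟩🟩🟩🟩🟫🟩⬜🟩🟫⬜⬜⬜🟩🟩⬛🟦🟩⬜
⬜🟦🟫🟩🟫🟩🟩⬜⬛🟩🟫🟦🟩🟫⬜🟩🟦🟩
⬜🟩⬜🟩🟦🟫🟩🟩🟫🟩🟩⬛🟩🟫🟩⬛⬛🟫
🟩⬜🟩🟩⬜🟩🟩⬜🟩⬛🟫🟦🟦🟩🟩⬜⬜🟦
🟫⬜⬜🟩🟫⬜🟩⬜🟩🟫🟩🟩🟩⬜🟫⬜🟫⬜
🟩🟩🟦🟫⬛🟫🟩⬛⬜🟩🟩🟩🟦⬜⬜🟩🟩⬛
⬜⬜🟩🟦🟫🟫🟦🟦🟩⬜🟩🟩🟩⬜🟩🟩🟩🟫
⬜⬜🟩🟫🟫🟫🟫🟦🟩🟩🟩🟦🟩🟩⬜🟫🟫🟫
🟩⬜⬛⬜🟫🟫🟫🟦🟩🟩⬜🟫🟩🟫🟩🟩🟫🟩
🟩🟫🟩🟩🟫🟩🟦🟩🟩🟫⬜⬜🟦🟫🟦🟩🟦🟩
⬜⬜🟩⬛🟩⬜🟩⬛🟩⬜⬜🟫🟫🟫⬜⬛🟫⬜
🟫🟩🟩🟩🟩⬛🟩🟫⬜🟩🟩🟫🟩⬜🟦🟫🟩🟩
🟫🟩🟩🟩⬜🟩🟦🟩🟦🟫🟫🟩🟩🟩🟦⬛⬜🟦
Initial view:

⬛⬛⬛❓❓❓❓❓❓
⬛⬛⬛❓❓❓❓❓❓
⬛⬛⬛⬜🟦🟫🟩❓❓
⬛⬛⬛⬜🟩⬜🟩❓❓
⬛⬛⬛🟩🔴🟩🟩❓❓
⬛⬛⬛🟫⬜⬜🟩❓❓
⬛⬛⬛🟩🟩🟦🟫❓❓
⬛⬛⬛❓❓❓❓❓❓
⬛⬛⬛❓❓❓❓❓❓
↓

⬛⬛⬛❓❓❓❓❓❓
⬛⬛⬛⬜🟦🟫🟩❓❓
⬛⬛⬛⬜🟩⬜🟩❓❓
⬛⬛⬛🟩⬜🟩🟩❓❓
⬛⬛⬛🟫🔴⬜🟩❓❓
⬛⬛⬛🟩🟩🟦🟫❓❓
⬛⬛⬛⬜⬜🟩🟦❓❓
⬛⬛⬛❓❓❓❓❓❓
⬛⬛⬛❓❓❓❓❓❓

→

⬛⬛❓❓❓❓❓❓❓
⬛⬛⬜🟦🟫🟩❓❓❓
⬛⬛⬜🟩⬜🟩🟦❓❓
⬛⬛🟩⬜🟩🟩⬜❓❓
⬛⬛🟫⬜🔴🟩🟫❓❓
⬛⬛🟩🟩🟦🟫⬛❓❓
⬛⬛⬜⬜🟩🟦🟫❓❓
⬛⬛❓❓❓❓❓❓❓
⬛⬛❓❓❓❓❓❓❓

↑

⬛⬛❓❓❓❓❓❓❓
⬛⬛❓❓❓❓❓❓❓
⬛⬛⬜🟦🟫🟩🟫❓❓
⬛⬛⬜🟩⬜🟩🟦❓❓
⬛⬛🟩⬜🔴🟩⬜❓❓
⬛⬛🟫⬜⬜🟩🟫❓❓
⬛⬛🟩🟩🟦🟫⬛❓❓
⬛⬛⬜⬜🟩🟦🟫❓❓
⬛⬛❓❓❓❓❓❓❓

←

⬛⬛⬛❓❓❓❓❓❓
⬛⬛⬛❓❓❓❓❓❓
⬛⬛⬛⬜🟦🟫🟩🟫❓
⬛⬛⬛⬜🟩⬜🟩🟦❓
⬛⬛⬛🟩🔴🟩🟩⬜❓
⬛⬛⬛🟫⬜⬜🟩🟫❓
⬛⬛⬛🟩🟩🟦🟫⬛❓
⬛⬛⬛⬜⬜🟩🟦🟫❓
⬛⬛⬛❓❓❓❓❓❓

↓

⬛⬛⬛❓❓❓❓❓❓
⬛⬛⬛⬜🟦🟫🟩🟫❓
⬛⬛⬛⬜🟩⬜🟩🟦❓
⬛⬛⬛🟩⬜🟩🟩⬜❓
⬛⬛⬛🟫🔴⬜🟩🟫❓
⬛⬛⬛🟩🟩🟦🟫⬛❓
⬛⬛⬛⬜⬜🟩🟦🟫❓
⬛⬛⬛❓❓❓❓❓❓
⬛⬛⬛❓❓❓❓❓❓

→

⬛⬛❓❓❓❓❓❓❓
⬛⬛⬜🟦🟫🟩🟫❓❓
⬛⬛⬜🟩⬜🟩🟦❓❓
⬛⬛🟩⬜🟩🟩⬜❓❓
⬛⬛🟫⬜🔴🟩🟫❓❓
⬛⬛🟩🟩🟦🟫⬛❓❓
⬛⬛⬜⬜🟩🟦🟫❓❓
⬛⬛❓❓❓❓❓❓❓
⬛⬛❓❓❓❓❓❓❓

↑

⬛⬛❓❓❓❓❓❓❓
⬛⬛❓❓❓❓❓❓❓
⬛⬛⬜🟦🟫🟩🟫❓❓
⬛⬛⬜🟩⬜🟩🟦❓❓
⬛⬛🟩⬜🔴🟩⬜❓❓
⬛⬛🟫⬜⬜🟩🟫❓❓
⬛⬛🟩🟩🟦🟫⬛❓❓
⬛⬛⬜⬜🟩🟦🟫❓❓
⬛⬛❓❓❓❓❓❓❓

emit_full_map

⬜🟦🟫🟩🟫
⬜🟩⬜🟩🟦
🟩⬜🔴🟩⬜
🟫⬜⬜🟩🟫
🟩🟩🟦🟫⬛
⬜⬜🟩🟦🟫

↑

⬛⬛⬛⬛⬛⬛⬛⬛⬛
⬛⬛❓❓❓❓❓❓❓
⬛⬛🟩🟩🟩🟩🟫❓❓
⬛⬛⬜🟦🟫🟩🟫❓❓
⬛⬛⬜🟩🔴🟩🟦❓❓
⬛⬛🟩⬜🟩🟩⬜❓❓
⬛⬛🟫⬜⬜🟩🟫❓❓
⬛⬛🟩🟩🟦🟫⬛❓❓
⬛⬛⬜⬜🟩🟦🟫❓❓

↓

⬛⬛❓❓❓❓❓❓❓
⬛⬛🟩🟩🟩🟩🟫❓❓
⬛⬛⬜🟦🟫🟩🟫❓❓
⬛⬛⬜🟩⬜🟩🟦❓❓
⬛⬛🟩⬜🔴🟩⬜❓❓
⬛⬛🟫⬜⬜🟩🟫❓❓
⬛⬛🟩🟩🟦🟫⬛❓❓
⬛⬛⬜⬜🟩🟦🟫❓❓
⬛⬛❓❓❓❓❓❓❓

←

⬛⬛⬛❓❓❓❓❓❓
⬛⬛⬛🟩🟩🟩🟩🟫❓
⬛⬛⬛⬜🟦🟫🟩🟫❓
⬛⬛⬛⬜🟩⬜🟩🟦❓
⬛⬛⬛🟩🔴🟩🟩⬜❓
⬛⬛⬛🟫⬜⬜🟩🟫❓
⬛⬛⬛🟩🟩🟦🟫⬛❓
⬛⬛⬛⬜⬜🟩🟦🟫❓
⬛⬛⬛❓❓❓❓❓❓

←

⬛⬛⬛⬛❓❓❓❓❓
⬛⬛⬛⬛🟩🟩🟩🟩🟫
⬛⬛⬛⬛⬜🟦🟫🟩🟫
⬛⬛⬛⬛⬜🟩⬜🟩🟦
⬛⬛⬛⬛🔴⬜🟩🟩⬜
⬛⬛⬛⬛🟫⬜⬜🟩🟫
⬛⬛⬛⬛🟩🟩🟦🟫⬛
⬛⬛⬛⬛⬜⬜🟩🟦🟫
⬛⬛⬛⬛❓❓❓❓❓

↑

⬛⬛⬛⬛⬛⬛⬛⬛⬛
⬛⬛⬛⬛❓❓❓❓❓
⬛⬛⬛⬛🟩🟩🟩🟩🟫
⬛⬛⬛⬛⬜🟦🟫🟩🟫
⬛⬛⬛⬛🔴🟩⬜🟩🟦
⬛⬛⬛⬛🟩⬜🟩🟩⬜
⬛⬛⬛⬛🟫⬜⬜🟩🟫
⬛⬛⬛⬛🟩🟩🟦🟫⬛
⬛⬛⬛⬛⬜⬜🟩🟦🟫

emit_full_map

🟩🟩🟩🟩🟫
⬜🟦🟫🟩🟫
🔴🟩⬜🟩🟦
🟩⬜🟩🟩⬜
🟫⬜⬜🟩🟫
🟩🟩🟦🟫⬛
⬜⬜🟩🟦🟫

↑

⬛⬛⬛⬛⬛⬛⬛⬛⬛
⬛⬛⬛⬛⬛⬛⬛⬛⬛
⬛⬛⬛⬛🟩⬜🟫❓❓
⬛⬛⬛⬛🟩🟩🟩🟩🟫
⬛⬛⬛⬛🔴🟦🟫🟩🟫
⬛⬛⬛⬛⬜🟩⬜🟩🟦
⬛⬛⬛⬛🟩⬜🟩🟩⬜
⬛⬛⬛⬛🟫⬜⬜🟩🟫
⬛⬛⬛⬛🟩🟩🟦🟫⬛

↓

⬛⬛⬛⬛⬛⬛⬛⬛⬛
⬛⬛⬛⬛🟩⬜🟫❓❓
⬛⬛⬛⬛🟩🟩🟩🟩🟫
⬛⬛⬛⬛⬜🟦🟫🟩🟫
⬛⬛⬛⬛🔴🟩⬜🟩🟦
⬛⬛⬛⬛🟩⬜🟩🟩⬜
⬛⬛⬛⬛🟫⬜⬜🟩🟫
⬛⬛⬛⬛🟩🟩🟦🟫⬛
⬛⬛⬛⬛⬜⬜🟩🟦🟫

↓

⬛⬛⬛⬛🟩⬜🟫❓❓
⬛⬛⬛⬛🟩🟩🟩🟩🟫
⬛⬛⬛⬛⬜🟦🟫🟩🟫
⬛⬛⬛⬛⬜🟩⬜🟩🟦
⬛⬛⬛⬛🔴⬜🟩🟩⬜
⬛⬛⬛⬛🟫⬜⬜🟩🟫
⬛⬛⬛⬛🟩🟩🟦🟫⬛
⬛⬛⬛⬛⬜⬜🟩🟦🟫
⬛⬛⬛⬛❓❓❓❓❓

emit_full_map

🟩⬜🟫❓❓
🟩🟩🟩🟩🟫
⬜🟦🟫🟩🟫
⬜🟩⬜🟩🟦
🔴⬜🟩🟩⬜
🟫⬜⬜🟩🟫
🟩🟩🟦🟫⬛
⬜⬜🟩🟦🟫


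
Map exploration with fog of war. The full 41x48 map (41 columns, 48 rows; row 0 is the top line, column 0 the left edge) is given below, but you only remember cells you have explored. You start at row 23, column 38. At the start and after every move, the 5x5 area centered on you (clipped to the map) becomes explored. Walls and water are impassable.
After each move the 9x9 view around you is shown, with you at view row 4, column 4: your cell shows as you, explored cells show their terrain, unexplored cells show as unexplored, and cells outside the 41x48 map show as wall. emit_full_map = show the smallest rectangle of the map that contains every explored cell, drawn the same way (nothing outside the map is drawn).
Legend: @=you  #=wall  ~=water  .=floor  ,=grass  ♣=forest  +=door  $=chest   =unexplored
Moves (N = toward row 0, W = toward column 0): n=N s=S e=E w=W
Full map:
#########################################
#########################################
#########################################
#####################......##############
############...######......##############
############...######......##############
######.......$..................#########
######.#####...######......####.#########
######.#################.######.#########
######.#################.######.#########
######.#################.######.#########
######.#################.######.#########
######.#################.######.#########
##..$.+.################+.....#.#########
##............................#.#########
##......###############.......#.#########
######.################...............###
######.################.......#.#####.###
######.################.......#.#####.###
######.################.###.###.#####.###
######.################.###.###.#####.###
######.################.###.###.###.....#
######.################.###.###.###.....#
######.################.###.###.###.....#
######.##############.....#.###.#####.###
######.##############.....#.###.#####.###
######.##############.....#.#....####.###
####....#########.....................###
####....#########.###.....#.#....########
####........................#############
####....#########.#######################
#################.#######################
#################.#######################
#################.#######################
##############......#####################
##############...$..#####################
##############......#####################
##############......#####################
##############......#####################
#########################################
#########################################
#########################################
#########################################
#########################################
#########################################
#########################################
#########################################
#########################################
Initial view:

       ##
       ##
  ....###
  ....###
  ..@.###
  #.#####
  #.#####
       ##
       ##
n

       ##
       ##
  #.#####
  ....###
  ..@.###
  ....###
  #.#####
  #.#####
       ##

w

        #
        #
  ##.####
  .....##
  ..@..##
  .....##
  ##.####
   #.####
        #

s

        #
  ##.####
  .....##
  .....##
  ..@..##
  ##.####
  ##.####
        #
        #

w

         
   ##.###
  #.....#
  #.....#
  #.@...#
  ###.###
  ###.###
         
         

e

        #
  ##.####
 #.....##
 #.....##
 #..@..##
 ###.####
 ###.####
        #
        #

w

         
   ##.###
  #.....#
  #.....#
  #.@...#
  ###.###
  ###.###
         
         

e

        #
  ##.####
 #.....##
 #.....##
 #..@..##
 ###.####
 ###.####
        #
        #

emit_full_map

 ##.###
#.....#
#.....#
#..@..#
###.###
###.###

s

  ##.####
 #.....##
 #.....##
 #.....##
 ###@####
 ###.####
  ##.## #
        #
        #

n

        #
  ##.####
 #.....##
 #.....##
 #..@..##
 ###.####
 ###.####
  ##.## #
        #

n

        #
        #
  ##.####
 #.....##
 #..@..##
 #.....##
 ###.####
 ###.####
  ##.## #

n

        #
        #
  ##.## #
  ##.####
 #..@..##
 #.....##
 #.....##
 ###.####
 ###.####

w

         
         
  ###.## 
  ###.###
  #.@...#
  #.....#
  #.....#
  ###.###
  ###.###

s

         
  ###.## 
  ###.###
  #.....#
  #.@...#
  #.....#
  ###.###
  ###.###
   ##.## 

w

         
   ###.##
  ####.##
  ##.....
  ##@....
  ##.....
  ####.##
   ###.##
    ##.##

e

         
  ###.## 
 ####.###
 ##.....#
 ##.@...#
 ##.....#
 ####.###
  ###.###
   ##.## 

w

         
   ###.##
  ####.##
  ##.....
  ##@....
  ##.....
  ####.##
   ###.##
    ##.##

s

   ###.##
  ####.##
  ##.....
  ##.....
  ##@....
  ####.##
  ####.##
    ##.##
         

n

         
   ###.##
  ####.##
  ##.....
  ##@....
  ##.....
  ####.##
  ####.##
    ##.##

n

         
         
  ####.##
  ####.##
  ##@....
  ##.....
  ##.....
  ####.##
  ####.##

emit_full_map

####.## 
####.###
##@....#
##.....#
##.....#
####.###
####.###
  ##.## 

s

         
  ####.##
  ####.##
  ##.....
  ##@....
  ##.....
  ####.##
  ####.##
    ##.##

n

         
         
  ####.##
  ####.##
  ##@....
  ##.....
  ##.....
  ####.##
  ####.##

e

         
         
 ####.## 
 ####.###
 ##.@...#
 ##.....#
 ##.....#
 ####.###
 ####.###

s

         
 ####.## 
 ####.###
 ##.....#
 ##.@...#
 ##.....#
 ####.###
 ####.###
   ##.## 

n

         
         
 ####.## 
 ####.###
 ##.@...#
 ##.....#
 ##.....#
 ####.###
 ####.###

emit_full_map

####.## 
####.###
##.@...#
##.....#
##.....#
####.###
####.###
  ##.## 

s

         
 ####.## 
 ####.###
 ##.....#
 ##.@...#
 ##.....#
 ####.###
 ####.###
   ##.## 

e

        #
####.## #
####.####
##.....##
##..@..##
##.....##
####.####
####.####
  ##.## #

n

        #
        #
####.## #
####.####
##..@..##
##.....##
##.....##
####.####
####.####


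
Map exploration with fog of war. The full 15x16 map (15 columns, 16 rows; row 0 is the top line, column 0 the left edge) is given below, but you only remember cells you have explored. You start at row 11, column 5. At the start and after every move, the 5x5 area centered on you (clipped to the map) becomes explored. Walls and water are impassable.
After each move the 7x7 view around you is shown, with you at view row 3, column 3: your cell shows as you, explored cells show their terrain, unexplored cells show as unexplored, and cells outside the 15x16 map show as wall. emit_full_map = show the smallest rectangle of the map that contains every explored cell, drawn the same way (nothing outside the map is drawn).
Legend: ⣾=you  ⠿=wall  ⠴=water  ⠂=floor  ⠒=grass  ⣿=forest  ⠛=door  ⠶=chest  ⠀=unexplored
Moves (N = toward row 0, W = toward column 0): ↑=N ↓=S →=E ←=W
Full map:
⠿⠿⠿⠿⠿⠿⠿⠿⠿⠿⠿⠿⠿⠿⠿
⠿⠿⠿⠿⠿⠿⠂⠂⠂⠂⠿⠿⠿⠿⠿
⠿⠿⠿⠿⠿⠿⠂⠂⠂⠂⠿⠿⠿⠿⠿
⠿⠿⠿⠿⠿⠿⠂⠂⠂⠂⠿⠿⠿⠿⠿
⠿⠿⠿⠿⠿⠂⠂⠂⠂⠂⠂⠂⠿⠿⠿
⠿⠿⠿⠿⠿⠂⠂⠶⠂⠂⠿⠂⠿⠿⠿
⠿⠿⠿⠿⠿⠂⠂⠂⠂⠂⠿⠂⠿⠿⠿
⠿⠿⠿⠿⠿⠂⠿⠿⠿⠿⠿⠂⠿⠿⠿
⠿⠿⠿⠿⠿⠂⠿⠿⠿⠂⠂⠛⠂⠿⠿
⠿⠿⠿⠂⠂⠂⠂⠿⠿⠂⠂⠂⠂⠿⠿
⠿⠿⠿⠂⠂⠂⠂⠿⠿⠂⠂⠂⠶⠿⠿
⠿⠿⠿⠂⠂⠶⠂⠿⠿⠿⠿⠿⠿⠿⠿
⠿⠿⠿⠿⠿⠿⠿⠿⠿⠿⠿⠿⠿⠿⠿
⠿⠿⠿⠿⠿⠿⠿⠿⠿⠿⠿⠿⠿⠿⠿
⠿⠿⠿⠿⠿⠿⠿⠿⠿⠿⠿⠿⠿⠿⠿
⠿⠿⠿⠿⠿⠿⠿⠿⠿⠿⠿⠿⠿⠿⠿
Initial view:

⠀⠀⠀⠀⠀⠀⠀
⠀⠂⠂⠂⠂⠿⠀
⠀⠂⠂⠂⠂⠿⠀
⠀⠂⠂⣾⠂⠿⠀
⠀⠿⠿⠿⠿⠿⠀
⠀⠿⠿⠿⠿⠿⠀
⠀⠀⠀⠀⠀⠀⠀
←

⠀⠀⠀⠀⠀⠀⠀
⠀⠿⠂⠂⠂⠂⠿
⠀⠿⠂⠂⠂⠂⠿
⠀⠿⠂⣾⠶⠂⠿
⠀⠿⠿⠿⠿⠿⠿
⠀⠿⠿⠿⠿⠿⠿
⠀⠀⠀⠀⠀⠀⠀

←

⠀⠀⠀⠀⠀⠀⠀
⠀⠿⠿⠂⠂⠂⠂
⠀⠿⠿⠂⠂⠂⠂
⠀⠿⠿⣾⠂⠶⠂
⠀⠿⠿⠿⠿⠿⠿
⠀⠿⠿⠿⠿⠿⠿
⠀⠀⠀⠀⠀⠀⠀

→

⠀⠀⠀⠀⠀⠀⠀
⠿⠿⠂⠂⠂⠂⠿
⠿⠿⠂⠂⠂⠂⠿
⠿⠿⠂⣾⠶⠂⠿
⠿⠿⠿⠿⠿⠿⠿
⠿⠿⠿⠿⠿⠿⠿
⠀⠀⠀⠀⠀⠀⠀

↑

⠀⠀⠀⠀⠀⠀⠀
⠀⠿⠿⠿⠂⠿⠀
⠿⠿⠂⠂⠂⠂⠿
⠿⠿⠂⣾⠂⠂⠿
⠿⠿⠂⠂⠶⠂⠿
⠿⠿⠿⠿⠿⠿⠿
⠿⠿⠿⠿⠿⠿⠿

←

⠀⠀⠀⠀⠀⠀⠀
⠀⠿⠿⠿⠿⠂⠿
⠀⠿⠿⠂⠂⠂⠂
⠀⠿⠿⣾⠂⠂⠂
⠀⠿⠿⠂⠂⠶⠂
⠀⠿⠿⠿⠿⠿⠿
⠀⠿⠿⠿⠿⠿⠿

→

⠀⠀⠀⠀⠀⠀⠀
⠿⠿⠿⠿⠂⠿⠀
⠿⠿⠂⠂⠂⠂⠿
⠿⠿⠂⣾⠂⠂⠿
⠿⠿⠂⠂⠶⠂⠿
⠿⠿⠿⠿⠿⠿⠿
⠿⠿⠿⠿⠿⠿⠿

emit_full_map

⠿⠿⠿⠿⠂⠿⠀
⠿⠿⠂⠂⠂⠂⠿
⠿⠿⠂⣾⠂⠂⠿
⠿⠿⠂⠂⠶⠂⠿
⠿⠿⠿⠿⠿⠿⠿
⠿⠿⠿⠿⠿⠿⠿

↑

⠀⠀⠀⠀⠀⠀⠀
⠀⠿⠿⠿⠂⠿⠀
⠿⠿⠿⠿⠂⠿⠀
⠿⠿⠂⣾⠂⠂⠿
⠿⠿⠂⠂⠂⠂⠿
⠿⠿⠂⠂⠶⠂⠿
⠿⠿⠿⠿⠿⠿⠿

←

⠀⠀⠀⠀⠀⠀⠀
⠀⠿⠿⠿⠿⠂⠿
⠀⠿⠿⠿⠿⠂⠿
⠀⠿⠿⣾⠂⠂⠂
⠀⠿⠿⠂⠂⠂⠂
⠀⠿⠿⠂⠂⠶⠂
⠀⠿⠿⠿⠿⠿⠿

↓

⠀⠿⠿⠿⠿⠂⠿
⠀⠿⠿⠿⠿⠂⠿
⠀⠿⠿⠂⠂⠂⠂
⠀⠿⠿⣾⠂⠂⠂
⠀⠿⠿⠂⠂⠶⠂
⠀⠿⠿⠿⠿⠿⠿
⠀⠿⠿⠿⠿⠿⠿

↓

⠀⠿⠿⠿⠿⠂⠿
⠀⠿⠿⠂⠂⠂⠂
⠀⠿⠿⠂⠂⠂⠂
⠀⠿⠿⣾⠂⠶⠂
⠀⠿⠿⠿⠿⠿⠿
⠀⠿⠿⠿⠿⠿⠿
⠀⠀⠀⠀⠀⠀⠀

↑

⠀⠿⠿⠿⠿⠂⠿
⠀⠿⠿⠿⠿⠂⠿
⠀⠿⠿⠂⠂⠂⠂
⠀⠿⠿⣾⠂⠂⠂
⠀⠿⠿⠂⠂⠶⠂
⠀⠿⠿⠿⠿⠿⠿
⠀⠿⠿⠿⠿⠿⠿

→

⠿⠿⠿⠿⠂⠿⠀
⠿⠿⠿⠿⠂⠿⠀
⠿⠿⠂⠂⠂⠂⠿
⠿⠿⠂⣾⠂⠂⠿
⠿⠿⠂⠂⠶⠂⠿
⠿⠿⠿⠿⠿⠿⠿
⠿⠿⠿⠿⠿⠿⠿

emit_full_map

⠿⠿⠿⠿⠂⠿⠀
⠿⠿⠿⠿⠂⠿⠀
⠿⠿⠂⠂⠂⠂⠿
⠿⠿⠂⣾⠂⠂⠿
⠿⠿⠂⠂⠶⠂⠿
⠿⠿⠿⠿⠿⠿⠿
⠿⠿⠿⠿⠿⠿⠿

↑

⠀⠀⠀⠀⠀⠀⠀
⠿⠿⠿⠿⠂⠿⠀
⠿⠿⠿⠿⠂⠿⠀
⠿⠿⠂⣾⠂⠂⠿
⠿⠿⠂⠂⠂⠂⠿
⠿⠿⠂⠂⠶⠂⠿
⠿⠿⠿⠿⠿⠿⠿

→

⠀⠀⠀⠀⠀⠀⠀
⠿⠿⠿⠂⠿⠿⠀
⠿⠿⠿⠂⠿⠿⠀
⠿⠂⠂⣾⠂⠿⠀
⠿⠂⠂⠂⠂⠿⠀
⠿⠂⠂⠶⠂⠿⠀
⠿⠿⠿⠿⠿⠿⠀

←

⠀⠀⠀⠀⠀⠀⠀
⠿⠿⠿⠿⠂⠿⠿
⠿⠿⠿⠿⠂⠿⠿
⠿⠿⠂⣾⠂⠂⠿
⠿⠿⠂⠂⠂⠂⠿
⠿⠿⠂⠂⠶⠂⠿
⠿⠿⠿⠿⠿⠿⠿

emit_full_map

⠿⠿⠿⠿⠂⠿⠿
⠿⠿⠿⠿⠂⠿⠿
⠿⠿⠂⣾⠂⠂⠿
⠿⠿⠂⠂⠂⠂⠿
⠿⠿⠂⠂⠶⠂⠿
⠿⠿⠿⠿⠿⠿⠿
⠿⠿⠿⠿⠿⠿⠿


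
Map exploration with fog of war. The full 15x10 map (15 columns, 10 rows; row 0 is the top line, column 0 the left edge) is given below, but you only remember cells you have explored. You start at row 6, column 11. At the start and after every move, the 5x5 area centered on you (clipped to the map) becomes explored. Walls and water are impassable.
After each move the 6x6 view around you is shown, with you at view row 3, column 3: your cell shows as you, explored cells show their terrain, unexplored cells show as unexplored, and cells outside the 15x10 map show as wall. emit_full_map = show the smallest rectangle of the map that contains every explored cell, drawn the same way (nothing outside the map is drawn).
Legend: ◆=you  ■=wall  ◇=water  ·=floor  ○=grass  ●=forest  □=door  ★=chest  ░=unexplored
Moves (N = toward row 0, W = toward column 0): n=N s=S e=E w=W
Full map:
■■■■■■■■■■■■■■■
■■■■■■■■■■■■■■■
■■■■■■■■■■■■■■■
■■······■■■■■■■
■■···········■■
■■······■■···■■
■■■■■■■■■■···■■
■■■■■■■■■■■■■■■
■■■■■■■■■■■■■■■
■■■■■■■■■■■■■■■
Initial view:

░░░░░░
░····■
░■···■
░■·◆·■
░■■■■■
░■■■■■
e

░░░░░░
····■■
■···■■
■··◆■■
■■■■■■
■■■■■■

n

░░░░░░
░■■■■■
····■■
■··◆■■
■···■■
■■■■■■

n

░░░░░░
░■■■■■
░■■■■■
···◆■■
■···■■
■···■■

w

░░░░░░
░■■■■■
░■■■■■
░··◆·■
░■···■
░■···■

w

░░░░░░
░■■■■■
░■■■■■
░··◆··
░■■···
░■■···

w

░░░░░░
░■■■■■
░·■■■■
░··◆··
░·■■··
░■■■··

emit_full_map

■■■■■■■■
·■■■■■■■
··◆···■■
·■■···■■
■■■···■■
░░■■■■■■
░░■■■■■■

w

░░░░░░
░■■■■■
░··■■■
░··◆··
░··■■·
░■■■■·

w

░░░░░░
░■■■■■
░···■■
░··◆··
░···■■
░■■■■■

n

░░░░░░
░■■■■■
░■■■■■
░··◆■■
░·····
░···■■

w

░░░░░░
░■■■■■
░■■■■■
░··◆·■
░·····
░····■

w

░░░░░░
░■■■■■
░■■■■■
░··◆··
░·····
░·····

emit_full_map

■■■■■■■░░░░░
■■■■■■■■■■■■
··◆··■■■■■■■
··········■■
·····■■···■■
░░■■■■■···■■
░░░░░░■■■■■■
░░░░░░■■■■■■

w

░░░░░░
░■■■■■
░■■■■■
░··◆··
░·····
░·····

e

░░░░░░
■■■■■■
■■■■■■
···◆··
······
······


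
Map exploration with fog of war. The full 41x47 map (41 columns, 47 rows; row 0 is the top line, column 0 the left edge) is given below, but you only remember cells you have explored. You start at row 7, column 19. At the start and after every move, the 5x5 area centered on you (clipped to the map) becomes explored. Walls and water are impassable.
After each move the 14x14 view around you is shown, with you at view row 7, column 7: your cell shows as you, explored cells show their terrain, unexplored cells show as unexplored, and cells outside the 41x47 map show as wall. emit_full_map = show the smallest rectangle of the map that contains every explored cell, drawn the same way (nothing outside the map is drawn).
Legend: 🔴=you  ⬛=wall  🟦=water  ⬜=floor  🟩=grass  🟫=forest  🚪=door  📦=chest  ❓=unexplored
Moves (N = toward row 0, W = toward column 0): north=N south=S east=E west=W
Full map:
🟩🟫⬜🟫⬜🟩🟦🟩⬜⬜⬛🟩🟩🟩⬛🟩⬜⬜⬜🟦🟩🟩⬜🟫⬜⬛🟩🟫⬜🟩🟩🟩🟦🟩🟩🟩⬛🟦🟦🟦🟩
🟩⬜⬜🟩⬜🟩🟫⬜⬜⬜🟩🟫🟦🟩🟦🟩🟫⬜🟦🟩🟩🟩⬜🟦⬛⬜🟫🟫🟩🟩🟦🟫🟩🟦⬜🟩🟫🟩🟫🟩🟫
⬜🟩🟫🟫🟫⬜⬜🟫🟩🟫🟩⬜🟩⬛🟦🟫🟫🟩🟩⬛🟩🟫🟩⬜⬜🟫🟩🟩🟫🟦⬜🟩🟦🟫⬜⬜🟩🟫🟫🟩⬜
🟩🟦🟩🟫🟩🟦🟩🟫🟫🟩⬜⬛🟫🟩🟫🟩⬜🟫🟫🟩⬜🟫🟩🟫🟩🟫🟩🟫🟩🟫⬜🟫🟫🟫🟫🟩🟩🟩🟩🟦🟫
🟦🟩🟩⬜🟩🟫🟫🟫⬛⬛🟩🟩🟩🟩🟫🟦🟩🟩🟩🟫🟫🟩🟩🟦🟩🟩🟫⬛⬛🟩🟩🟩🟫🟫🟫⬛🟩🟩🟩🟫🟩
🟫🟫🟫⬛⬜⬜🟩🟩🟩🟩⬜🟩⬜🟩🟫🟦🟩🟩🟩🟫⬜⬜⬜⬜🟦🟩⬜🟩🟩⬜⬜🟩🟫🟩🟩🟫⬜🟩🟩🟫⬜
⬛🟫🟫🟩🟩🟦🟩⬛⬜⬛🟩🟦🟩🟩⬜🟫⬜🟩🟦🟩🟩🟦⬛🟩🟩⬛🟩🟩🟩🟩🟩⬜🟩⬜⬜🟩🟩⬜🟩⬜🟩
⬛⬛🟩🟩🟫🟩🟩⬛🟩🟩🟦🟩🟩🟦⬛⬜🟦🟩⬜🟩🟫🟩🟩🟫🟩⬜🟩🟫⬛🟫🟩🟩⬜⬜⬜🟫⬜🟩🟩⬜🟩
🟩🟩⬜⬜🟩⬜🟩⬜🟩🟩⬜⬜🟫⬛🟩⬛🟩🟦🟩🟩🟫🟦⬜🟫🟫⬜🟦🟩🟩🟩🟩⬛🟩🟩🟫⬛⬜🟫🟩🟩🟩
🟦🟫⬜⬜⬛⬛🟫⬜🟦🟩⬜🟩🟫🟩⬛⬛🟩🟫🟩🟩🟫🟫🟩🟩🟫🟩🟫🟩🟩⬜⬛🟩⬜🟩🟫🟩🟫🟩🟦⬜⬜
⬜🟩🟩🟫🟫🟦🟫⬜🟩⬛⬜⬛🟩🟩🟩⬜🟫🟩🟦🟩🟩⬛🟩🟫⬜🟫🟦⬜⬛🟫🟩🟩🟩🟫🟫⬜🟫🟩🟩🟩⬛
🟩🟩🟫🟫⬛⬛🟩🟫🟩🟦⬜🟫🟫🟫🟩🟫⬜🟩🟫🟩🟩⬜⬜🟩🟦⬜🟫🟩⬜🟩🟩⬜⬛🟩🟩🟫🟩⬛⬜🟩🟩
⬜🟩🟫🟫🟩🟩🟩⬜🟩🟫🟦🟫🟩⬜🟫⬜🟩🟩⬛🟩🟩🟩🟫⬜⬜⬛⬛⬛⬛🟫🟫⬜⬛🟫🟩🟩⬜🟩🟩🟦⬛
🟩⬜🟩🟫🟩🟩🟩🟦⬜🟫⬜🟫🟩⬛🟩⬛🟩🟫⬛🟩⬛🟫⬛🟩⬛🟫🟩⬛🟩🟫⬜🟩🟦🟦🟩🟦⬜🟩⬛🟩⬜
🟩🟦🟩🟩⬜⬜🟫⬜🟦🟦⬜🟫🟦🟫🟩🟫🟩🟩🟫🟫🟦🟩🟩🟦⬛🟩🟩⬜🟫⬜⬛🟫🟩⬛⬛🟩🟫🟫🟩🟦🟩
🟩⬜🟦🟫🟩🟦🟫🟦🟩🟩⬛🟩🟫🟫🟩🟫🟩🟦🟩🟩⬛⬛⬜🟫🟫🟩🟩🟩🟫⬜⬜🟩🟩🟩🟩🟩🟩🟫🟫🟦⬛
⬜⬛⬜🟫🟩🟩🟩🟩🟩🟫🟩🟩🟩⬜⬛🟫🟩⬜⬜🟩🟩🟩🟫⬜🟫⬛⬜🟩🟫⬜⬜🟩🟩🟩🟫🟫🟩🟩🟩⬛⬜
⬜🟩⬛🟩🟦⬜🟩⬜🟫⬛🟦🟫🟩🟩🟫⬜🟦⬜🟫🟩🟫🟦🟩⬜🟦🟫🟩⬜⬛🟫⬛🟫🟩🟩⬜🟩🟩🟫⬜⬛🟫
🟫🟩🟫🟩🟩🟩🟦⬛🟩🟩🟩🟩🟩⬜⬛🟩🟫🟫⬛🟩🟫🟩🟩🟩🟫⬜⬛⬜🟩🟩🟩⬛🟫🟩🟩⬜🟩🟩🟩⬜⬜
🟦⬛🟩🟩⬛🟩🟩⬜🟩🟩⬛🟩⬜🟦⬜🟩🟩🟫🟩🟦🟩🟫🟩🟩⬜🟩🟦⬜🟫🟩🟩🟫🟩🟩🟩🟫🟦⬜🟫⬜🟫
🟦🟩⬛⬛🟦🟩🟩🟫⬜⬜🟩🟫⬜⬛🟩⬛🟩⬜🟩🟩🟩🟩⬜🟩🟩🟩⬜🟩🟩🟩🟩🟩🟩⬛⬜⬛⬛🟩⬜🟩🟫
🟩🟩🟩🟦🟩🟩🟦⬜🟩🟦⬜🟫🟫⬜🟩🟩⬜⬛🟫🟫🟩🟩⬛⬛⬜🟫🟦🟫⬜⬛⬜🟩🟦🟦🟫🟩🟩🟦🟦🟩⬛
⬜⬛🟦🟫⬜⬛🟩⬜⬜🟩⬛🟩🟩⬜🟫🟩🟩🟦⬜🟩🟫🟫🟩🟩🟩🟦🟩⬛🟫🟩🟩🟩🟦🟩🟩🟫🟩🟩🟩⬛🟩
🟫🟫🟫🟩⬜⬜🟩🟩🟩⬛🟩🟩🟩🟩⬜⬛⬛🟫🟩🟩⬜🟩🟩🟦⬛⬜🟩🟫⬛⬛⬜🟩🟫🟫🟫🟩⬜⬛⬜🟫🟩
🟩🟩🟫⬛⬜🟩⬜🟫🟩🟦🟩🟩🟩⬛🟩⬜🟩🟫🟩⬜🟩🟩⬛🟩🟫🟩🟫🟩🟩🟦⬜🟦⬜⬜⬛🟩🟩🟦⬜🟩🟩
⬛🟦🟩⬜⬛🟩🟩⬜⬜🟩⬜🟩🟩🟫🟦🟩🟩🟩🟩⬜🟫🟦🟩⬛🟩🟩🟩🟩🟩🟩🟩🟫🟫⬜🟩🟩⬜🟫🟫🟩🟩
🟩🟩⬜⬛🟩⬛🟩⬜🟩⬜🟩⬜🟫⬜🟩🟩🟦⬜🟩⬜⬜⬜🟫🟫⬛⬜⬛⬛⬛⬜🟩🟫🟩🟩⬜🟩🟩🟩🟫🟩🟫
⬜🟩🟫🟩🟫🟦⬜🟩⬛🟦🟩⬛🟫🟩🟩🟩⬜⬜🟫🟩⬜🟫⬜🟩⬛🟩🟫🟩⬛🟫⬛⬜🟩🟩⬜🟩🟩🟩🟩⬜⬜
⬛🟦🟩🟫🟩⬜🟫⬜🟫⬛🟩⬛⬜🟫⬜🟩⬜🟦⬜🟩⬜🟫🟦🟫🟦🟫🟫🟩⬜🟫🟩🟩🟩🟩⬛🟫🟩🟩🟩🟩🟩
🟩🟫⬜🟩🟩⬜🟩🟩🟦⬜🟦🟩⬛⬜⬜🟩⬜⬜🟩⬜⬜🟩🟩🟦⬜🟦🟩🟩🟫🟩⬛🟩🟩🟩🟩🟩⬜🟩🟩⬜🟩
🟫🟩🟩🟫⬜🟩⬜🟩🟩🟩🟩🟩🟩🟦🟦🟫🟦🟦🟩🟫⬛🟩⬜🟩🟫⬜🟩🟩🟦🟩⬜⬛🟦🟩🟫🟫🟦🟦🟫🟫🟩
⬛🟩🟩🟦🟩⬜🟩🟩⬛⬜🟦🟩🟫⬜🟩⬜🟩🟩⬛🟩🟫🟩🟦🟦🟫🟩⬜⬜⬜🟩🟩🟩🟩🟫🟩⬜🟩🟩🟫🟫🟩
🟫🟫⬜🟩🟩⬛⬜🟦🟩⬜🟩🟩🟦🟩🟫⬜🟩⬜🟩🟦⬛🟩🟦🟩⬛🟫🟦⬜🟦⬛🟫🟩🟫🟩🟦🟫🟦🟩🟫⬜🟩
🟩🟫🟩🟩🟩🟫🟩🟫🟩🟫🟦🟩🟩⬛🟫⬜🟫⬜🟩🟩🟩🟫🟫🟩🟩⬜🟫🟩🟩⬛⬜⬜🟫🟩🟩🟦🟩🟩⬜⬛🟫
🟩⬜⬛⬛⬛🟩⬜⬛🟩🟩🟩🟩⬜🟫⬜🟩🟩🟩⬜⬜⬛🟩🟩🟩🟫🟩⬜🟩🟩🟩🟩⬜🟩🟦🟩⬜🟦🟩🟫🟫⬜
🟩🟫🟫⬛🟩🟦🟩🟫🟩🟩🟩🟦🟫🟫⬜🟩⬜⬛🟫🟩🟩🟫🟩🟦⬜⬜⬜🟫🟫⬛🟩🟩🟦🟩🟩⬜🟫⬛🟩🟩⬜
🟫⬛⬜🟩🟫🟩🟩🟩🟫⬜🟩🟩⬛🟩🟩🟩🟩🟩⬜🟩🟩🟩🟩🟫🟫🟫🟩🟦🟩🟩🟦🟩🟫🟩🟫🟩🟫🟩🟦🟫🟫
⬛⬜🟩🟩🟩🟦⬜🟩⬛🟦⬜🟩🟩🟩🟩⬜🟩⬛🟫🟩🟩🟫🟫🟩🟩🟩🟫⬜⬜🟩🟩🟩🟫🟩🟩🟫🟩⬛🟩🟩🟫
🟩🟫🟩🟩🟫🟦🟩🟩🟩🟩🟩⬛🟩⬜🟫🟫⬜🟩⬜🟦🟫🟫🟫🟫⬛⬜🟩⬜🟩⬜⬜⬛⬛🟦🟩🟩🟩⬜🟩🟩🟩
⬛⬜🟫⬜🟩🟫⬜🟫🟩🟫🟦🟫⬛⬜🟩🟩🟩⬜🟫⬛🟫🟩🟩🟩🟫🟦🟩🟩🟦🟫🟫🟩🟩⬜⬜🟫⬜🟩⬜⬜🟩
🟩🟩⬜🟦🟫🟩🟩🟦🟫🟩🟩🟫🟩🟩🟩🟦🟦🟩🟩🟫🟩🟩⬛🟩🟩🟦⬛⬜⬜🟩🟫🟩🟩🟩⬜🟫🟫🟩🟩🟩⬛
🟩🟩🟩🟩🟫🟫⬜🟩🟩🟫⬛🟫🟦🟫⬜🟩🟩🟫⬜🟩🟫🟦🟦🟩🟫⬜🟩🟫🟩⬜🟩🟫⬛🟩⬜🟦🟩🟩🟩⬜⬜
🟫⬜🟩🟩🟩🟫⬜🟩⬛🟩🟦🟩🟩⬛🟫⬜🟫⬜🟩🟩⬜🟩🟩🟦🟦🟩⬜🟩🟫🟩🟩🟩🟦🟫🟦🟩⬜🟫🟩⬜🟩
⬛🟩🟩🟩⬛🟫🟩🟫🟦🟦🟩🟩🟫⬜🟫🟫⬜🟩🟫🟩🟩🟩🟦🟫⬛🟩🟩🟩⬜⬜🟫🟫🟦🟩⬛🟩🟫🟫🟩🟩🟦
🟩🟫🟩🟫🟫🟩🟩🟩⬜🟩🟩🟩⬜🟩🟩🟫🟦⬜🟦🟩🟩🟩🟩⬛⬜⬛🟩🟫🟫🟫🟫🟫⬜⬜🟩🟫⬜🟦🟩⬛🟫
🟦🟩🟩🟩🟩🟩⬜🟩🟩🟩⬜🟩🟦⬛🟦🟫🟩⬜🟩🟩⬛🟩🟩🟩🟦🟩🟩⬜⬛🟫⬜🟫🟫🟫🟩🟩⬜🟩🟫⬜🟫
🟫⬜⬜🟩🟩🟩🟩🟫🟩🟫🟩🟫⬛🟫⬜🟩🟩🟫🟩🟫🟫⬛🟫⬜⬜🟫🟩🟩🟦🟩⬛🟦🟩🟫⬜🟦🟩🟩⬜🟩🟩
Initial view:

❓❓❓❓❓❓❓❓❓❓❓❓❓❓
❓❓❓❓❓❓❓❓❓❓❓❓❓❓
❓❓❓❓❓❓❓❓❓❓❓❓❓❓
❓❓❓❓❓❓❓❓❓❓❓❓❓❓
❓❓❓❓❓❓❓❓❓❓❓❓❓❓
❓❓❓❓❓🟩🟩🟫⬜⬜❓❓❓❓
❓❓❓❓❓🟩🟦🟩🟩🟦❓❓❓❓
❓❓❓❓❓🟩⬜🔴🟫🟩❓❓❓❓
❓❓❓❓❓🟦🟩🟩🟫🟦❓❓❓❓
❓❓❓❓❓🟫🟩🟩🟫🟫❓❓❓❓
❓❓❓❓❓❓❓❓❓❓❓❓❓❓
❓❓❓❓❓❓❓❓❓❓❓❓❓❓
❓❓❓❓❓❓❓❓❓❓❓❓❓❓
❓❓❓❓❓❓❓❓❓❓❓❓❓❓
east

❓❓❓❓❓❓❓❓❓❓❓❓❓❓
❓❓❓❓❓❓❓❓❓❓❓❓❓❓
❓❓❓❓❓❓❓❓❓❓❓❓❓❓
❓❓❓❓❓❓❓❓❓❓❓❓❓❓
❓❓❓❓❓❓❓❓❓❓❓❓❓❓
❓❓❓❓🟩🟩🟫⬜⬜⬜❓❓❓❓
❓❓❓❓🟩🟦🟩🟩🟦⬛❓❓❓❓
❓❓❓❓🟩⬜🟩🔴🟩🟩❓❓❓❓
❓❓❓❓🟦🟩🟩🟫🟦⬜❓❓❓❓
❓❓❓❓🟫🟩🟩🟫🟫🟩❓❓❓❓
❓❓❓❓❓❓❓❓❓❓❓❓❓❓
❓❓❓❓❓❓❓❓❓❓❓❓❓❓
❓❓❓❓❓❓❓❓❓❓❓❓❓❓
❓❓❓❓❓❓❓❓❓❓❓❓❓❓

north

⬛⬛⬛⬛⬛⬛⬛⬛⬛⬛⬛⬛⬛⬛
❓❓❓❓❓❓❓❓❓❓❓❓❓❓
❓❓❓❓❓❓❓❓❓❓❓❓❓❓
❓❓❓❓❓❓❓❓❓❓❓❓❓❓
❓❓❓❓❓❓❓❓❓❓❓❓❓❓
❓❓❓❓❓🟩🟫🟫🟩🟩❓❓❓❓
❓❓❓❓🟩🟩🟫⬜⬜⬜❓❓❓❓
❓❓❓❓🟩🟦🟩🔴🟦⬛❓❓❓❓
❓❓❓❓🟩⬜🟩🟫🟩🟩❓❓❓❓
❓❓❓❓🟦🟩🟩🟫🟦⬜❓❓❓❓
❓❓❓❓🟫🟩🟩🟫🟫🟩❓❓❓❓
❓❓❓❓❓❓❓❓❓❓❓❓❓❓
❓❓❓❓❓❓❓❓❓❓❓❓❓❓
❓❓❓❓❓❓❓❓❓❓❓❓❓❓

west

⬛⬛⬛⬛⬛⬛⬛⬛⬛⬛⬛⬛⬛⬛
❓❓❓❓❓❓❓❓❓❓❓❓❓❓
❓❓❓❓❓❓❓❓❓❓❓❓❓❓
❓❓❓❓❓❓❓❓❓❓❓❓❓❓
❓❓❓❓❓❓❓❓❓❓❓❓❓❓
❓❓❓❓❓🟩🟩🟫🟫🟩🟩❓❓❓
❓❓❓❓❓🟩🟩🟫⬜⬜⬜❓❓❓
❓❓❓❓❓🟩🟦🔴🟩🟦⬛❓❓❓
❓❓❓❓❓🟩⬜🟩🟫🟩🟩❓❓❓
❓❓❓❓❓🟦🟩🟩🟫🟦⬜❓❓❓
❓❓❓❓❓🟫🟩🟩🟫🟫🟩❓❓❓
❓❓❓❓❓❓❓❓❓❓❓❓❓❓
❓❓❓❓❓❓❓❓❓❓❓❓❓❓
❓❓❓❓❓❓❓❓❓❓❓❓❓❓

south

❓❓❓❓❓❓❓❓❓❓❓❓❓❓
❓❓❓❓❓❓❓❓❓❓❓❓❓❓
❓❓❓❓❓❓❓❓❓❓❓❓❓❓
❓❓❓❓❓❓❓❓❓❓❓❓❓❓
❓❓❓❓❓🟩🟩🟫🟫🟩🟩❓❓❓
❓❓❓❓❓🟩🟩🟫⬜⬜⬜❓❓❓
❓❓❓❓❓🟩🟦🟩🟩🟦⬛❓❓❓
❓❓❓❓❓🟩⬜🔴🟫🟩🟩❓❓❓
❓❓❓❓❓🟦🟩🟩🟫🟦⬜❓❓❓
❓❓❓❓❓🟫🟩🟩🟫🟫🟩❓❓❓
❓❓❓❓❓❓❓❓❓❓❓❓❓❓
❓❓❓❓❓❓❓❓❓❓❓❓❓❓
❓❓❓❓❓❓❓❓❓❓❓❓❓❓
❓❓❓❓❓❓❓❓❓❓❓❓❓❓

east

❓❓❓❓❓❓❓❓❓❓❓❓❓❓
❓❓❓❓❓❓❓❓❓❓❓❓❓❓
❓❓❓❓❓❓❓❓❓❓❓❓❓❓
❓❓❓❓❓❓❓❓❓❓❓❓❓❓
❓❓❓❓🟩🟩🟫🟫🟩🟩❓❓❓❓
❓❓❓❓🟩🟩🟫⬜⬜⬜❓❓❓❓
❓❓❓❓🟩🟦🟩🟩🟦⬛❓❓❓❓
❓❓❓❓🟩⬜🟩🔴🟩🟩❓❓❓❓
❓❓❓❓🟦🟩🟩🟫🟦⬜❓❓❓❓
❓❓❓❓🟫🟩🟩🟫🟫🟩❓❓❓❓
❓❓❓❓❓❓❓❓❓❓❓❓❓❓
❓❓❓❓❓❓❓❓❓❓❓❓❓❓
❓❓❓❓❓❓❓❓❓❓❓❓❓❓
❓❓❓❓❓❓❓❓❓❓❓❓❓❓

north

⬛⬛⬛⬛⬛⬛⬛⬛⬛⬛⬛⬛⬛⬛
❓❓❓❓❓❓❓❓❓❓❓❓❓❓
❓❓❓❓❓❓❓❓❓❓❓❓❓❓
❓❓❓❓❓❓❓❓❓❓❓❓❓❓
❓❓❓❓❓❓❓❓❓❓❓❓❓❓
❓❓❓❓🟩🟩🟫🟫🟩🟩❓❓❓❓
❓❓❓❓🟩🟩🟫⬜⬜⬜❓❓❓❓
❓❓❓❓🟩🟦🟩🔴🟦⬛❓❓❓❓
❓❓❓❓🟩⬜🟩🟫🟩🟩❓❓❓❓
❓❓❓❓🟦🟩🟩🟫🟦⬜❓❓❓❓
❓❓❓❓🟫🟩🟩🟫🟫🟩❓❓❓❓
❓❓❓❓❓❓❓❓❓❓❓❓❓❓
❓❓❓❓❓❓❓❓❓❓❓❓❓❓
❓❓❓❓❓❓❓❓❓❓❓❓❓❓

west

⬛⬛⬛⬛⬛⬛⬛⬛⬛⬛⬛⬛⬛⬛
❓❓❓❓❓❓❓❓❓❓❓❓❓❓
❓❓❓❓❓❓❓❓❓❓❓❓❓❓
❓❓❓❓❓❓❓❓❓❓❓❓❓❓
❓❓❓❓❓❓❓❓❓❓❓❓❓❓
❓❓❓❓❓🟩🟩🟫🟫🟩🟩❓❓❓
❓❓❓❓❓🟩🟩🟫⬜⬜⬜❓❓❓
❓❓❓❓❓🟩🟦🔴🟩🟦⬛❓❓❓
❓❓❓❓❓🟩⬜🟩🟫🟩🟩❓❓❓
❓❓❓❓❓🟦🟩🟩🟫🟦⬜❓❓❓
❓❓❓❓❓🟫🟩🟩🟫🟫🟩❓❓❓
❓❓❓❓❓❓❓❓❓❓❓❓❓❓
❓❓❓❓❓❓❓❓❓❓❓❓❓❓
❓❓❓❓❓❓❓❓❓❓❓❓❓❓

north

⬛⬛⬛⬛⬛⬛⬛⬛⬛⬛⬛⬛⬛⬛
⬛⬛⬛⬛⬛⬛⬛⬛⬛⬛⬛⬛⬛⬛
❓❓❓❓❓❓❓❓❓❓❓❓❓❓
❓❓❓❓❓❓❓❓❓❓❓❓❓❓
❓❓❓❓❓❓❓❓❓❓❓❓❓❓
❓❓❓❓❓🟫🟫🟩⬜🟫❓❓❓❓
❓❓❓❓❓🟩🟩🟫🟫🟩🟩❓❓❓
❓❓❓❓❓🟩🟩🔴⬜⬜⬜❓❓❓
❓❓❓❓❓🟩🟦🟩🟩🟦⬛❓❓❓
❓❓❓❓❓🟩⬜🟩🟫🟩🟩❓❓❓
❓❓❓❓❓🟦🟩🟩🟫🟦⬜❓❓❓
❓❓❓❓❓🟫🟩🟩🟫🟫🟩❓❓❓
❓❓❓❓❓❓❓❓❓❓❓❓❓❓
❓❓❓❓❓❓❓❓❓❓❓❓❓❓

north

⬛⬛⬛⬛⬛⬛⬛⬛⬛⬛⬛⬛⬛⬛
⬛⬛⬛⬛⬛⬛⬛⬛⬛⬛⬛⬛⬛⬛
⬛⬛⬛⬛⬛⬛⬛⬛⬛⬛⬛⬛⬛⬛
❓❓❓❓❓❓❓❓❓❓❓❓❓❓
❓❓❓❓❓❓❓❓❓❓❓❓❓❓
❓❓❓❓❓🟩🟩⬛🟩🟫❓❓❓❓
❓❓❓❓❓🟫🟫🟩⬜🟫❓❓❓❓
❓❓❓❓❓🟩🟩🔴🟫🟩🟩❓❓❓
❓❓❓❓❓🟩🟩🟫⬜⬜⬜❓❓❓
❓❓❓❓❓🟩🟦🟩🟩🟦⬛❓❓❓
❓❓❓❓❓🟩⬜🟩🟫🟩🟩❓❓❓
❓❓❓❓❓🟦🟩🟩🟫🟦⬜❓❓❓
❓❓❓❓❓🟫🟩🟩🟫🟫🟩❓❓❓
❓❓❓❓❓❓❓❓❓❓❓❓❓❓

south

⬛⬛⬛⬛⬛⬛⬛⬛⬛⬛⬛⬛⬛⬛
⬛⬛⬛⬛⬛⬛⬛⬛⬛⬛⬛⬛⬛⬛
❓❓❓❓❓❓❓❓❓❓❓❓❓❓
❓❓❓❓❓❓❓❓❓❓❓❓❓❓
❓❓❓❓❓🟩🟩⬛🟩🟫❓❓❓❓
❓❓❓❓❓🟫🟫🟩⬜🟫❓❓❓❓
❓❓❓❓❓🟩🟩🟫🟫🟩🟩❓❓❓
❓❓❓❓❓🟩🟩🔴⬜⬜⬜❓❓❓
❓❓❓❓❓🟩🟦🟩🟩🟦⬛❓❓❓
❓❓❓❓❓🟩⬜🟩🟫🟩🟩❓❓❓
❓❓❓❓❓🟦🟩🟩🟫🟦⬜❓❓❓
❓❓❓❓❓🟫🟩🟩🟫🟫🟩❓❓❓
❓❓❓❓❓❓❓❓❓❓❓❓❓❓
❓❓❓❓❓❓❓❓❓❓❓❓❓❓

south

⬛⬛⬛⬛⬛⬛⬛⬛⬛⬛⬛⬛⬛⬛
❓❓❓❓❓❓❓❓❓❓❓❓❓❓
❓❓❓❓❓❓❓❓❓❓❓❓❓❓
❓❓❓❓❓🟩🟩⬛🟩🟫❓❓❓❓
❓❓❓❓❓🟫🟫🟩⬜🟫❓❓❓❓
❓❓❓❓❓🟩🟩🟫🟫🟩🟩❓❓❓
❓❓❓❓❓🟩🟩🟫⬜⬜⬜❓❓❓
❓❓❓❓❓🟩🟦🔴🟩🟦⬛❓❓❓
❓❓❓❓❓🟩⬜🟩🟫🟩🟩❓❓❓
❓❓❓❓❓🟦🟩🟩🟫🟦⬜❓❓❓
❓❓❓❓❓🟫🟩🟩🟫🟫🟩❓❓❓
❓❓❓❓❓❓❓❓❓❓❓❓❓❓
❓❓❓❓❓❓❓❓❓❓❓❓❓❓
❓❓❓❓❓❓❓❓❓❓❓❓❓❓

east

⬛⬛⬛⬛⬛⬛⬛⬛⬛⬛⬛⬛⬛⬛
❓❓❓❓❓❓❓❓❓❓❓❓❓❓
❓❓❓❓❓❓❓❓❓❓❓❓❓❓
❓❓❓❓🟩🟩⬛🟩🟫❓❓❓❓❓
❓❓❓❓🟫🟫🟩⬜🟫❓❓❓❓❓
❓❓❓❓🟩🟩🟫🟫🟩🟩❓❓❓❓
❓❓❓❓🟩🟩🟫⬜⬜⬜❓❓❓❓
❓❓❓❓🟩🟦🟩🔴🟦⬛❓❓❓❓
❓❓❓❓🟩⬜🟩🟫🟩🟩❓❓❓❓
❓❓❓❓🟦🟩🟩🟫🟦⬜❓❓❓❓
❓❓❓❓🟫🟩🟩🟫🟫🟩❓❓❓❓
❓❓❓❓❓❓❓❓❓❓❓❓❓❓
❓❓❓❓❓❓❓❓❓❓❓❓❓❓
❓❓❓❓❓❓❓❓❓❓❓❓❓❓

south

❓❓❓❓❓❓❓❓❓❓❓❓❓❓
❓❓❓❓❓❓❓❓❓❓❓❓❓❓
❓❓❓❓🟩🟩⬛🟩🟫❓❓❓❓❓
❓❓❓❓🟫🟫🟩⬜🟫❓❓❓❓❓
❓❓❓❓🟩🟩🟫🟫🟩🟩❓❓❓❓
❓❓❓❓🟩🟩🟫⬜⬜⬜❓❓❓❓
❓❓❓❓🟩🟦🟩🟩🟦⬛❓❓❓❓
❓❓❓❓🟩⬜🟩🔴🟩🟩❓❓❓❓
❓❓❓❓🟦🟩🟩🟫🟦⬜❓❓❓❓
❓❓❓❓🟫🟩🟩🟫🟫🟩❓❓❓❓
❓❓❓❓❓❓❓❓❓❓❓❓❓❓
❓❓❓❓❓❓❓❓❓❓❓❓❓❓
❓❓❓❓❓❓❓❓❓❓❓❓❓❓
❓❓❓❓❓❓❓❓❓❓❓❓❓❓

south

❓❓❓❓❓❓❓❓❓❓❓❓❓❓
❓❓❓❓🟩🟩⬛🟩🟫❓❓❓❓❓
❓❓❓❓🟫🟫🟩⬜🟫❓❓❓❓❓
❓❓❓❓🟩🟩🟫🟫🟩🟩❓❓❓❓
❓❓❓❓🟩🟩🟫⬜⬜⬜❓❓❓❓
❓❓❓❓🟩🟦🟩🟩🟦⬛❓❓❓❓
❓❓❓❓🟩⬜🟩🟫🟩🟩❓❓❓❓
❓❓❓❓🟦🟩🟩🔴🟦⬜❓❓❓❓
❓❓❓❓🟫🟩🟩🟫🟫🟩❓❓❓❓
❓❓❓❓❓🟦🟩🟩⬛🟩❓❓❓❓
❓❓❓❓❓❓❓❓❓❓❓❓❓❓
❓❓❓❓❓❓❓❓❓❓❓❓❓❓
❓❓❓❓❓❓❓❓❓❓❓❓❓❓
❓❓❓❓❓❓❓❓❓❓❓❓❓❓

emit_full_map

🟩🟩⬛🟩🟫❓
🟫🟫🟩⬜🟫❓
🟩🟩🟫🟫🟩🟩
🟩🟩🟫⬜⬜⬜
🟩🟦🟩🟩🟦⬛
🟩⬜🟩🟫🟩🟩
🟦🟩🟩🔴🟦⬜
🟫🟩🟩🟫🟫🟩
❓🟦🟩🟩⬛🟩

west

❓❓❓❓❓❓❓❓❓❓❓❓❓❓
❓❓❓❓❓🟩🟩⬛🟩🟫❓❓❓❓
❓❓❓❓❓🟫🟫🟩⬜🟫❓❓❓❓
❓❓❓❓❓🟩🟩🟫🟫🟩🟩❓❓❓
❓❓❓❓❓🟩🟩🟫⬜⬜⬜❓❓❓
❓❓❓❓❓🟩🟦🟩🟩🟦⬛❓❓❓
❓❓❓❓❓🟩⬜🟩🟫🟩🟩❓❓❓
❓❓❓❓❓🟦🟩🔴🟫🟦⬜❓❓❓
❓❓❓❓❓🟫🟩🟩🟫🟫🟩❓❓❓
❓❓❓❓❓🟩🟦🟩🟩⬛🟩❓❓❓
❓❓❓❓❓❓❓❓❓❓❓❓❓❓
❓❓❓❓❓❓❓❓❓❓❓❓❓❓
❓❓❓❓❓❓❓❓❓❓❓❓❓❓
❓❓❓❓❓❓❓❓❓❓❓❓❓❓

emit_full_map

🟩🟩⬛🟩🟫❓
🟫🟫🟩⬜🟫❓
🟩🟩🟫🟫🟩🟩
🟩🟩🟫⬜⬜⬜
🟩🟦🟩🟩🟦⬛
🟩⬜🟩🟫🟩🟩
🟦🟩🔴🟫🟦⬜
🟫🟩🟩🟫🟫🟩
🟩🟦🟩🟩⬛🟩
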